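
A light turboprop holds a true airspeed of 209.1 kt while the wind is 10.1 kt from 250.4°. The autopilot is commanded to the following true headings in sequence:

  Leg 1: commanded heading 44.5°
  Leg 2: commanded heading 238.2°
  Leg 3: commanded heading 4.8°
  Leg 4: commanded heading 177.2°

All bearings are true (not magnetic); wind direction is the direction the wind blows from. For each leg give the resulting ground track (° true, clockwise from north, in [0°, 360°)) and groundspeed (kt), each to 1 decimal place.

Leg 1: track=45.7°, groundspeed=218.2 kt
Leg 2: track=237.6°, groundspeed=199.2 kt
Leg 3: track=7.3°, groundspeed=213.5 kt
Leg 4: track=174.5°, groundspeed=206.4 kt

Leg 1: heading 44.5°; drift +1.2° → track 45.7°, groundspeed 218.2 kt
Leg 2: heading 238.2°; drift -0.6° → track 237.6°, groundspeed 199.2 kt
Leg 3: heading 4.8°; drift +2.5° → track 7.3°, groundspeed 213.5 kt
Leg 4: heading 177.2°; drift -2.7° → track 174.5°, groundspeed 206.4 kt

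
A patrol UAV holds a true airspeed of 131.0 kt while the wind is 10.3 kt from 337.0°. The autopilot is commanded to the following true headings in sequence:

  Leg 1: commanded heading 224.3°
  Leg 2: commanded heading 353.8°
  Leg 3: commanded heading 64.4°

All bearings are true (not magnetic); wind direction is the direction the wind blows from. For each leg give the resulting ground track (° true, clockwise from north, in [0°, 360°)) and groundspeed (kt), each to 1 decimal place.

Leg 1: track=220.3°, groundspeed=135.3 kt
Leg 2: track=355.2°, groundspeed=121.2 kt
Leg 3: track=68.9°, groundspeed=130.9 kt

Leg 1: heading 224.3°; drift -4.0° → track 220.3°, groundspeed 135.3 kt
Leg 2: heading 353.8°; drift +1.4° → track 355.2°, groundspeed 121.2 kt
Leg 3: heading 64.4°; drift +4.5° → track 68.9°, groundspeed 130.9 kt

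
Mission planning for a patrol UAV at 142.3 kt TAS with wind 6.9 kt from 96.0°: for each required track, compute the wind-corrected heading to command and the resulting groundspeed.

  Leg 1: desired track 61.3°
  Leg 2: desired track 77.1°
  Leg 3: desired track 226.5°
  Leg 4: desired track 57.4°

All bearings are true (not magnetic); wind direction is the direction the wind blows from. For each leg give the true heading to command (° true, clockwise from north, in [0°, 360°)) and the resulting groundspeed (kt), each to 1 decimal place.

Leg 1: heading=62.9°, groundspeed=136.6 kt
Leg 2: heading=78.0°, groundspeed=135.8 kt
Leg 3: heading=224.4°, groundspeed=146.7 kt
Leg 4: heading=59.1°, groundspeed=136.8 kt

Leg 1: desired track 61.3°; wind correction +1.6° → command heading 62.9°, groundspeed 136.6 kt
Leg 2: desired track 77.1°; wind correction +0.9° → command heading 78.0°, groundspeed 135.8 kt
Leg 3: desired track 226.5°; wind correction -2.1° → command heading 224.4°, groundspeed 146.7 kt
Leg 4: desired track 57.4°; wind correction +1.7° → command heading 59.1°, groundspeed 136.8 kt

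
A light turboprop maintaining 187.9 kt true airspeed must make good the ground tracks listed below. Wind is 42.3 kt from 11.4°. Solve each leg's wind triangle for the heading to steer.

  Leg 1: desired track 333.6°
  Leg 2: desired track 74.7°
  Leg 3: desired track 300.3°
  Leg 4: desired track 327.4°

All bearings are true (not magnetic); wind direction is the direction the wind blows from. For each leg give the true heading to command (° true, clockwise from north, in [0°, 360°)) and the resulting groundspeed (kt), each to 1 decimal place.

Leg 1: desired track 333.6°; wind correction +7.9° → command heading 341.5°, groundspeed 152.7 kt
Leg 2: desired track 74.7°; wind correction -11.6° → command heading 63.1°, groundspeed 165.1 kt
Leg 3: desired track 300.3°; wind correction +12.3° → command heading 312.6°, groundspeed 169.9 kt
Leg 4: desired track 327.4°; wind correction +9.0° → command heading 336.4°, groundspeed 155.2 kt

Leg 1: heading=341.5°, groundspeed=152.7 kt
Leg 2: heading=63.1°, groundspeed=165.1 kt
Leg 3: heading=312.6°, groundspeed=169.9 kt
Leg 4: heading=336.4°, groundspeed=155.2 kt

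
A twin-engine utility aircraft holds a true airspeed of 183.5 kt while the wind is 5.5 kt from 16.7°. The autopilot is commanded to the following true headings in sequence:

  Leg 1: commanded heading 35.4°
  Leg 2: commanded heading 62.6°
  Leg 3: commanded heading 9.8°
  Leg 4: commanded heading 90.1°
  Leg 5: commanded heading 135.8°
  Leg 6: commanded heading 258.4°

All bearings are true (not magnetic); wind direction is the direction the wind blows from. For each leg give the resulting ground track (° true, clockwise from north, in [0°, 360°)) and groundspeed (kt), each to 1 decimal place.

Leg 1: track=36.0°, groundspeed=178.3 kt
Leg 2: track=63.9°, groundspeed=179.7 kt
Leg 3: track=9.6°, groundspeed=178.0 kt
Leg 4: track=91.8°, groundspeed=182.0 kt
Leg 5: track=137.3°, groundspeed=186.2 kt
Leg 6: track=256.9°, groundspeed=186.2 kt

Leg 1: heading 35.4°; drift +0.6° → track 36.0°, groundspeed 178.3 kt
Leg 2: heading 62.6°; drift +1.3° → track 63.9°, groundspeed 179.7 kt
Leg 3: heading 9.8°; drift -0.2° → track 9.6°, groundspeed 178.0 kt
Leg 4: heading 90.1°; drift +1.7° → track 91.8°, groundspeed 182.0 kt
Leg 5: heading 135.8°; drift +1.5° → track 137.3°, groundspeed 186.2 kt
Leg 6: heading 258.4°; drift -1.5° → track 256.9°, groundspeed 186.2 kt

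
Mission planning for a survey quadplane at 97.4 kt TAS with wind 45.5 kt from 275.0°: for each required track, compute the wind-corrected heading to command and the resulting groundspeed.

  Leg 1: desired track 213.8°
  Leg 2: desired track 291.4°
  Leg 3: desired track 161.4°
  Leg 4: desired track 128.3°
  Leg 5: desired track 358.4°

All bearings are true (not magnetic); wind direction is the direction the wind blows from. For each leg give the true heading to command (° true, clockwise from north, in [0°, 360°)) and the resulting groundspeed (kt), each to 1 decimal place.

Leg 1: heading=238.0°, groundspeed=66.9 kt
Leg 2: heading=283.8°, groundspeed=52.9 kt
Leg 3: heading=186.7°, groundspeed=106.2 kt
Leg 4: heading=143.2°, groundspeed=132.2 kt
Leg 5: heading=330.8°, groundspeed=81.0 kt

Leg 1: desired track 213.8°; wind correction +24.2° → command heading 238.0°, groundspeed 66.9 kt
Leg 2: desired track 291.4°; wind correction -7.6° → command heading 283.8°, groundspeed 52.9 kt
Leg 3: desired track 161.4°; wind correction +25.3° → command heading 186.7°, groundspeed 106.2 kt
Leg 4: desired track 128.3°; wind correction +14.9° → command heading 143.2°, groundspeed 132.2 kt
Leg 5: desired track 358.4°; wind correction -27.6° → command heading 330.8°, groundspeed 81.0 kt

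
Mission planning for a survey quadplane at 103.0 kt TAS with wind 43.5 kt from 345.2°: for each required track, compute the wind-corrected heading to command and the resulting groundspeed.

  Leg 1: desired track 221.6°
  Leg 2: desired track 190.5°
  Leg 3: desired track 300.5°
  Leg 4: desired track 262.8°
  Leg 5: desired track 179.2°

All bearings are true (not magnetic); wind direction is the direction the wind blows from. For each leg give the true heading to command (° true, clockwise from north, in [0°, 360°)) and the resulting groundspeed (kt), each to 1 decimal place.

Leg 1: heading=242.2°, groundspeed=120.5 kt
Leg 2: heading=200.9°, groundspeed=140.6 kt
Leg 3: heading=317.8°, groundspeed=67.4 kt
Leg 4: heading=287.5°, groundspeed=87.8 kt
Leg 5: heading=185.1°, groundspeed=144.7 kt

Leg 1: desired track 221.6°; wind correction +20.6° → command heading 242.2°, groundspeed 120.5 kt
Leg 2: desired track 190.5°; wind correction +10.4° → command heading 200.9°, groundspeed 140.6 kt
Leg 3: desired track 300.5°; wind correction +17.3° → command heading 317.8°, groundspeed 67.4 kt
Leg 4: desired track 262.8°; wind correction +24.7° → command heading 287.5°, groundspeed 87.8 kt
Leg 5: desired track 179.2°; wind correction +5.9° → command heading 185.1°, groundspeed 144.7 kt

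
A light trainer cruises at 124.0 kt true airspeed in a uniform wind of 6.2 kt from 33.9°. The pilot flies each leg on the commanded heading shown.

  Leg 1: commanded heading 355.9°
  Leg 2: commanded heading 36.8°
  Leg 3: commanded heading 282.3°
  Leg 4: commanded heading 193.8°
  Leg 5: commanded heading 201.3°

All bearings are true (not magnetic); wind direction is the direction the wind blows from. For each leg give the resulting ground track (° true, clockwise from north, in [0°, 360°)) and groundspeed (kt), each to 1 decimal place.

Leg 1: heading 355.9°; drift -1.8° → track 354.1°, groundspeed 119.2 kt
Leg 2: heading 36.8°; drift +0.2° → track 37.0°, groundspeed 117.8 kt
Leg 3: heading 282.3°; drift -2.6° → track 279.7°, groundspeed 126.4 kt
Leg 4: heading 193.8°; drift +0.9° → track 194.7°, groundspeed 129.8 kt
Leg 5: heading 201.3°; drift +0.6° → track 201.9°, groundspeed 130.1 kt

Leg 1: track=354.1°, groundspeed=119.2 kt
Leg 2: track=37.0°, groundspeed=117.8 kt
Leg 3: track=279.7°, groundspeed=126.4 kt
Leg 4: track=194.7°, groundspeed=129.8 kt
Leg 5: track=201.9°, groundspeed=130.1 kt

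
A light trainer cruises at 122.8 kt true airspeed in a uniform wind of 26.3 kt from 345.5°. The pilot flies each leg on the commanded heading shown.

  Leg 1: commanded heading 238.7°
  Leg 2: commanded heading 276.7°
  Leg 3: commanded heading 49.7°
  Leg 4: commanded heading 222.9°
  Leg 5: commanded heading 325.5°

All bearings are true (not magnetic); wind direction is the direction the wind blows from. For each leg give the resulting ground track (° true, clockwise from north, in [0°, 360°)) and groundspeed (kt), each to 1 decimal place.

Leg 1: track=227.8°, groundspeed=132.8 kt
Leg 2: track=264.5°, groundspeed=115.9 kt
Leg 3: track=61.7°, groundspeed=113.8 kt
Leg 4: track=213.7°, groundspeed=138.8 kt
Leg 5: track=320.3°, groundspeed=98.5 kt

Leg 1: heading 238.7°; drift -10.9° → track 227.8°, groundspeed 132.8 kt
Leg 2: heading 276.7°; drift -12.2° → track 264.5°, groundspeed 115.9 kt
Leg 3: heading 49.7°; drift +12.0° → track 61.7°, groundspeed 113.8 kt
Leg 4: heading 222.9°; drift -9.2° → track 213.7°, groundspeed 138.8 kt
Leg 5: heading 325.5°; drift -5.2° → track 320.3°, groundspeed 98.5 kt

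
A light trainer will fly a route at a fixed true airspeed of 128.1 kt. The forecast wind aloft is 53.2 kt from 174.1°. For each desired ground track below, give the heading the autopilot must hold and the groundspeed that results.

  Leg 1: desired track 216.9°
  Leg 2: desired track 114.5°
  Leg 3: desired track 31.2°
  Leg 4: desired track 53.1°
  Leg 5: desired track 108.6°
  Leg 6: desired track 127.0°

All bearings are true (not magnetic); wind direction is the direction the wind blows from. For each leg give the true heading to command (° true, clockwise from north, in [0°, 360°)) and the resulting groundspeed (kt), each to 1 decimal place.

Leg 1: desired track 216.9°; wind correction -16.4° → command heading 200.5°, groundspeed 83.9 kt
Leg 2: desired track 114.5°; wind correction +21.0° → command heading 135.5°, groundspeed 92.7 kt
Leg 3: desired track 31.2°; wind correction +14.5° → command heading 45.7°, groundspeed 166.4 kt
Leg 4: desired track 53.1°; wind correction +20.9° → command heading 74.0°, groundspeed 147.1 kt
Leg 5: desired track 108.6°; wind correction +22.2° → command heading 130.8°, groundspeed 96.5 kt
Leg 6: desired track 127.0°; wind correction +17.7° → command heading 144.7°, groundspeed 85.8 kt

Leg 1: heading=200.5°, groundspeed=83.9 kt
Leg 2: heading=135.5°, groundspeed=92.7 kt
Leg 3: heading=45.7°, groundspeed=166.4 kt
Leg 4: heading=74.0°, groundspeed=147.1 kt
Leg 5: heading=130.8°, groundspeed=96.5 kt
Leg 6: heading=144.7°, groundspeed=85.8 kt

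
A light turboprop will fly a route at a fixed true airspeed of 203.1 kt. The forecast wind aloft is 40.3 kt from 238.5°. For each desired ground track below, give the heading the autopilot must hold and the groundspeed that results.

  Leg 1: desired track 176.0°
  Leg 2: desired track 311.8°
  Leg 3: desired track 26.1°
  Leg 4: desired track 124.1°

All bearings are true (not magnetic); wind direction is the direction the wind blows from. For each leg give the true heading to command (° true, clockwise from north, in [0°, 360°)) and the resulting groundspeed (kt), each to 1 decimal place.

Leg 1: desired track 176.0°; wind correction +10.1° → command heading 186.1°, groundspeed 181.3 kt
Leg 2: desired track 311.8°; wind correction -11.0° → command heading 300.8°, groundspeed 187.8 kt
Leg 3: desired track 26.1°; wind correction -6.1° → command heading 20.0°, groundspeed 236.0 kt
Leg 4: desired track 124.1°; wind correction +10.4° → command heading 134.5°, groundspeed 216.4 kt

Leg 1: heading=186.1°, groundspeed=181.3 kt
Leg 2: heading=300.8°, groundspeed=187.8 kt
Leg 3: heading=20.0°, groundspeed=236.0 kt
Leg 4: heading=134.5°, groundspeed=216.4 kt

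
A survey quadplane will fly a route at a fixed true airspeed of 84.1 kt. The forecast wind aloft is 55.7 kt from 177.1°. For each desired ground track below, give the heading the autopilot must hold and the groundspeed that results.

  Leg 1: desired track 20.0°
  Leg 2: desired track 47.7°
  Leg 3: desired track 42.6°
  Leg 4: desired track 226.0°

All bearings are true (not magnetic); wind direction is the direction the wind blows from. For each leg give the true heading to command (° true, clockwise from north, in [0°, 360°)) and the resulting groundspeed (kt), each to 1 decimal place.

Leg 1: desired track 20.0°; wind correction +14.9° → command heading 34.9°, groundspeed 132.6 kt
Leg 2: desired track 47.7°; wind correction +30.8° → command heading 78.5°, groundspeed 107.6 kt
Leg 3: desired track 42.6°; wind correction +28.2° → command heading 70.8°, groundspeed 113.2 kt
Leg 4: desired track 226.0°; wind correction -29.9° → command heading 196.1°, groundspeed 36.3 kt

Leg 1: heading=34.9°, groundspeed=132.6 kt
Leg 2: heading=78.5°, groundspeed=107.6 kt
Leg 3: heading=70.8°, groundspeed=113.2 kt
Leg 4: heading=196.1°, groundspeed=36.3 kt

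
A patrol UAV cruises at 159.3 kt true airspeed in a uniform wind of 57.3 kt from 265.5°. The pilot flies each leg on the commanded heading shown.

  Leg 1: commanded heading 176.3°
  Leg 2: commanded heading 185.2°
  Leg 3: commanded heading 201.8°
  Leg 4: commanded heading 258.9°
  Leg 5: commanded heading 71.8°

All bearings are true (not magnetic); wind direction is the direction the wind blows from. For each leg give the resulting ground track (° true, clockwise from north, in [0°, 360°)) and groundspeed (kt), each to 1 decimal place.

Leg 1: heading 176.3°; drift -19.9° → track 156.4°, groundspeed 168.5 kt
Leg 2: heading 185.2°; drift -20.7° → track 164.5°, groundspeed 159.9 kt
Leg 3: heading 201.8°; drift -21.0° → track 180.8°, groundspeed 143.4 kt
Leg 4: heading 258.9°; drift -3.7° → track 255.2°, groundspeed 102.6 kt
Leg 5: heading 71.8°; drift +3.6° → track 75.4°, groundspeed 215.4 kt

Leg 1: track=156.4°, groundspeed=168.5 kt
Leg 2: track=164.5°, groundspeed=159.9 kt
Leg 3: track=180.8°, groundspeed=143.4 kt
Leg 4: track=255.2°, groundspeed=102.6 kt
Leg 5: track=75.4°, groundspeed=215.4 kt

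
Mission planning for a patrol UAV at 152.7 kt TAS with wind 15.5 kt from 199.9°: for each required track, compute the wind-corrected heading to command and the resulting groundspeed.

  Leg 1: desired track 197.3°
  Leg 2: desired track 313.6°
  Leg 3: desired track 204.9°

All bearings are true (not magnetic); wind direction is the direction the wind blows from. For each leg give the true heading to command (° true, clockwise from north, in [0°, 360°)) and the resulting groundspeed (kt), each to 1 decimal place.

Leg 1: desired track 197.3°; wind correction +0.3° → command heading 197.6°, groundspeed 137.2 kt
Leg 2: desired track 313.6°; wind correction -5.3° → command heading 308.3°, groundspeed 158.3 kt
Leg 3: desired track 204.9°; wind correction -0.5° → command heading 204.4°, groundspeed 137.3 kt

Leg 1: heading=197.6°, groundspeed=137.2 kt
Leg 2: heading=308.3°, groundspeed=158.3 kt
Leg 3: heading=204.4°, groundspeed=137.3 kt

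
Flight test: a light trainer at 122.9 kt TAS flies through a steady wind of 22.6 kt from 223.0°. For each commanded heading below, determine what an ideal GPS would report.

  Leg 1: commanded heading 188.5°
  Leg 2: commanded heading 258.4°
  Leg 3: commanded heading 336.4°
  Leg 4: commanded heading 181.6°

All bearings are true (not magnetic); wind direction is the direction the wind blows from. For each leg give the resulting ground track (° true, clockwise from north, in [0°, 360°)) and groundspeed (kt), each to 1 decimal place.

Leg 1: track=181.5°, groundspeed=105.1 kt
Leg 2: track=265.5°, groundspeed=105.3 kt
Leg 3: track=345.3°, groundspeed=133.5 kt
Leg 4: track=173.6°, groundspeed=107.0 kt

Leg 1: heading 188.5°; drift -7.0° → track 181.5°, groundspeed 105.1 kt
Leg 2: heading 258.4°; drift +7.1° → track 265.5°, groundspeed 105.3 kt
Leg 3: heading 336.4°; drift +8.9° → track 345.3°, groundspeed 133.5 kt
Leg 4: heading 181.6°; drift -8.0° → track 173.6°, groundspeed 107.0 kt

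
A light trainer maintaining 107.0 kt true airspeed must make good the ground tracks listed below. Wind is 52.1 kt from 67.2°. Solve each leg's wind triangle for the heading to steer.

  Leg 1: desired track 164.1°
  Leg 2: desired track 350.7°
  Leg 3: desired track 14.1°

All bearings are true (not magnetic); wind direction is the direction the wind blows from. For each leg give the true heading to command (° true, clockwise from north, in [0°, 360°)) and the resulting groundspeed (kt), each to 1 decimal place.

Leg 1: heading=135.2°, groundspeed=99.9 kt
Leg 2: heading=19.0°, groundspeed=82.1 kt
Leg 3: heading=37.0°, groundspeed=67.3 kt

Leg 1: desired track 164.1°; wind correction -28.9° → command heading 135.2°, groundspeed 99.9 kt
Leg 2: desired track 350.7°; wind correction +28.3° → command heading 19.0°, groundspeed 82.1 kt
Leg 3: desired track 14.1°; wind correction +22.9° → command heading 37.0°, groundspeed 67.3 kt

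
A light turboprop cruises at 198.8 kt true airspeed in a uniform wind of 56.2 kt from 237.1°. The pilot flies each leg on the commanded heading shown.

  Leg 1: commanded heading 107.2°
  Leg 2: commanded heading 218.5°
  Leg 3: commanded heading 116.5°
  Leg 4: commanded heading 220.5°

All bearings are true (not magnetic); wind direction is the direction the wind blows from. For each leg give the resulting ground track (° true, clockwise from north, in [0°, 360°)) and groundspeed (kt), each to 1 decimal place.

Leg 1: heading 107.2°; drift -10.4° → track 96.8°, groundspeed 238.8 kt
Leg 2: heading 218.5°; drift -7.0° → track 211.5°, groundspeed 146.6 kt
Leg 3: heading 116.5°; drift -12.0° → track 104.5°, groundspeed 232.5 kt
Leg 4: heading 220.5°; drift -6.3° → track 214.2°, groundspeed 145.8 kt

Leg 1: track=96.8°, groundspeed=238.8 kt
Leg 2: track=211.5°, groundspeed=146.6 kt
Leg 3: track=104.5°, groundspeed=232.5 kt
Leg 4: track=214.2°, groundspeed=145.8 kt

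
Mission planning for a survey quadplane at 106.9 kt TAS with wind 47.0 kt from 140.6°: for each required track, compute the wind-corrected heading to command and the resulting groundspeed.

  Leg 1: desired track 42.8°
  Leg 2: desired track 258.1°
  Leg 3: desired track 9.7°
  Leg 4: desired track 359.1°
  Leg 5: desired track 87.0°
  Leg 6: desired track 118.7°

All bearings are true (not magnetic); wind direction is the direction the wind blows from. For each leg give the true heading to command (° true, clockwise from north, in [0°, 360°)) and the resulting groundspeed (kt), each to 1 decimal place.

Leg 1: heading=68.6°, groundspeed=102.6 kt
Leg 2: heading=235.1°, groundspeed=120.1 kt
Leg 3: heading=29.1°, groundspeed=131.6 kt
Leg 4: heading=15.0°, groundspeed=139.6 kt
Leg 5: heading=107.7°, groundspeed=72.1 kt
Leg 6: heading=128.1°, groundspeed=61.8 kt

Leg 1: desired track 42.8°; wind correction +25.8° → command heading 68.6°, groundspeed 102.6 kt
Leg 2: desired track 258.1°; wind correction -23.0° → command heading 235.1°, groundspeed 120.1 kt
Leg 3: desired track 9.7°; wind correction +19.4° → command heading 29.1°, groundspeed 131.6 kt
Leg 4: desired track 359.1°; wind correction +15.9° → command heading 15.0°, groundspeed 139.6 kt
Leg 5: desired track 87.0°; wind correction +20.7° → command heading 107.7°, groundspeed 72.1 kt
Leg 6: desired track 118.7°; wind correction +9.4° → command heading 128.1°, groundspeed 61.8 kt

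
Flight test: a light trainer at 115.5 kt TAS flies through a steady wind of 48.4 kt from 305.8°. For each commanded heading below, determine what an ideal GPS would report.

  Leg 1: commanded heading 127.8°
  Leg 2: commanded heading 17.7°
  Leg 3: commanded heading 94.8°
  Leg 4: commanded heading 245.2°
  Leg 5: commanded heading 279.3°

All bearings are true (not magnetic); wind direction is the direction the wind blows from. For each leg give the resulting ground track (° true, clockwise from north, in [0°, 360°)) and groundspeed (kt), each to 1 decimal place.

Leg 1: heading 127.8°; drift -0.6° → track 127.2°, groundspeed 163.9 kt
Leg 2: heading 17.7°; drift +24.6° → track 42.3°, groundspeed 110.5 kt
Leg 3: heading 94.8°; drift +9.0° → track 103.8°, groundspeed 159.0 kt
Leg 4: heading 245.2°; drift -24.7° → track 220.5°, groundspeed 101.0 kt
Leg 5: heading 279.3°; drift -16.7° → track 262.6°, groundspeed 75.3 kt

Leg 1: track=127.2°, groundspeed=163.9 kt
Leg 2: track=42.3°, groundspeed=110.5 kt
Leg 3: track=103.8°, groundspeed=159.0 kt
Leg 4: track=220.5°, groundspeed=101.0 kt
Leg 5: track=262.6°, groundspeed=75.3 kt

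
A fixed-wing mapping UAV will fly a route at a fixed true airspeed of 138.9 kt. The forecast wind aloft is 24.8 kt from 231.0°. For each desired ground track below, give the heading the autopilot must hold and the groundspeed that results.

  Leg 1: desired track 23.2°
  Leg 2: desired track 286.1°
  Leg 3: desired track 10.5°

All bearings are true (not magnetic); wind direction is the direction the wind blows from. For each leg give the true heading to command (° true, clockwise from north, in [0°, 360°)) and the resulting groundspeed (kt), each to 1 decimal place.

Leg 1: desired track 23.2°; wind correction -4.8° → command heading 18.4°, groundspeed 160.4 kt
Leg 2: desired track 286.1°; wind correction -8.4° → command heading 277.7°, groundspeed 123.2 kt
Leg 3: desired track 10.5°; wind correction -6.7° → command heading 3.8°, groundspeed 156.8 kt

Leg 1: heading=18.4°, groundspeed=160.4 kt
Leg 2: heading=277.7°, groundspeed=123.2 kt
Leg 3: heading=3.8°, groundspeed=156.8 kt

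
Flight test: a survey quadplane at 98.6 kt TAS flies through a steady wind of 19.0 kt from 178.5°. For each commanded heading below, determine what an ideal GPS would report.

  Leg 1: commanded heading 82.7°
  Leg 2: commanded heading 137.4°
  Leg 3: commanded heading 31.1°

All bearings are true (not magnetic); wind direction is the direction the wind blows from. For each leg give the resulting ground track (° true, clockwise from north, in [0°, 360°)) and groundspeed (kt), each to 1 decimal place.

Leg 1: heading 82.7°; drift -10.7° → track 72.0°, groundspeed 102.3 kt
Leg 2: heading 137.4°; drift -8.4° → track 129.0°, groundspeed 85.2 kt
Leg 3: heading 31.1°; drift -5.1° → track 26.0°, groundspeed 115.1 kt

Leg 1: track=72.0°, groundspeed=102.3 kt
Leg 2: track=129.0°, groundspeed=85.2 kt
Leg 3: track=26.0°, groundspeed=115.1 kt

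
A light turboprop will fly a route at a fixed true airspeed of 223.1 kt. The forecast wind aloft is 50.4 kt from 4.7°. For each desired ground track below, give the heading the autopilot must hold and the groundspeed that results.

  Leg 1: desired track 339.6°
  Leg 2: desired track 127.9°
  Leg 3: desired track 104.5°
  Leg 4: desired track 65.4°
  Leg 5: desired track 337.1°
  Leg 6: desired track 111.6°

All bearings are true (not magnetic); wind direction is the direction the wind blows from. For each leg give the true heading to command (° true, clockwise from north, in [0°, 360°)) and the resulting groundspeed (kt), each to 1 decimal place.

Leg 1: heading=345.1°, groundspeed=176.4 kt
Leg 2: heading=117.0°, groundspeed=246.7 kt
Leg 3: heading=91.6°, groundspeed=226.1 kt
Leg 4: heading=54.0°, groundspeed=194.1 kt
Leg 5: heading=343.1°, groundspeed=177.2 kt
Leg 6: heading=99.1°, groundspeed=232.5 kt

Leg 1: desired track 339.6°; wind correction +5.5° → command heading 345.1°, groundspeed 176.4 kt
Leg 2: desired track 127.9°; wind correction -10.9° → command heading 117.0°, groundspeed 246.7 kt
Leg 3: desired track 104.5°; wind correction -12.9° → command heading 91.6°, groundspeed 226.1 kt
Leg 4: desired track 65.4°; wind correction -11.4° → command heading 54.0°, groundspeed 194.1 kt
Leg 5: desired track 337.1°; wind correction +6.0° → command heading 343.1°, groundspeed 177.2 kt
Leg 6: desired track 111.6°; wind correction -12.5° → command heading 99.1°, groundspeed 232.5 kt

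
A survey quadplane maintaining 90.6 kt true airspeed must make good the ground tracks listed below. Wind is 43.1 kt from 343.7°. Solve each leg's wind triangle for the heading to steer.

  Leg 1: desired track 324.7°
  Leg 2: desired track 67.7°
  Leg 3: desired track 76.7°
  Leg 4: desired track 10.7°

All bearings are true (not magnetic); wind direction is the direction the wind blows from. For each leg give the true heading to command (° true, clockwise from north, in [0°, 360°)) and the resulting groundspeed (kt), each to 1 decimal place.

Leg 1: desired track 324.7°; wind correction +8.9° → command heading 333.6°, groundspeed 48.8 kt
Leg 2: desired track 67.7°; wind correction -28.2° → command heading 39.5°, groundspeed 75.3 kt
Leg 3: desired track 76.7°; wind correction -28.4° → command heading 48.3°, groundspeed 82.0 kt
Leg 4: desired track 10.7°; wind correction -12.5° → command heading 358.2°, groundspeed 50.1 kt

Leg 1: heading=333.6°, groundspeed=48.8 kt
Leg 2: heading=39.5°, groundspeed=75.3 kt
Leg 3: heading=48.3°, groundspeed=82.0 kt
Leg 4: heading=358.2°, groundspeed=50.1 kt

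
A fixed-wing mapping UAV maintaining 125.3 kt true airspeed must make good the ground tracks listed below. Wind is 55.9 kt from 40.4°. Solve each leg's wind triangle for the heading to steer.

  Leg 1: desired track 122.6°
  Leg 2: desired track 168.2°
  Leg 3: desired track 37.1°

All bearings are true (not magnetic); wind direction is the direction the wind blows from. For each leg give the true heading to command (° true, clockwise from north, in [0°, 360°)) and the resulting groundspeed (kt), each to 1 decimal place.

Leg 1: heading=96.4°, groundspeed=104.8 kt
Leg 2: heading=147.6°, groundspeed=151.5 kt
Leg 3: heading=38.6°, groundspeed=69.5 kt

Leg 1: desired track 122.6°; wind correction -26.2° → command heading 96.4°, groundspeed 104.8 kt
Leg 2: desired track 168.2°; wind correction -20.6° → command heading 147.6°, groundspeed 151.5 kt
Leg 3: desired track 37.1°; wind correction +1.5° → command heading 38.6°, groundspeed 69.5 kt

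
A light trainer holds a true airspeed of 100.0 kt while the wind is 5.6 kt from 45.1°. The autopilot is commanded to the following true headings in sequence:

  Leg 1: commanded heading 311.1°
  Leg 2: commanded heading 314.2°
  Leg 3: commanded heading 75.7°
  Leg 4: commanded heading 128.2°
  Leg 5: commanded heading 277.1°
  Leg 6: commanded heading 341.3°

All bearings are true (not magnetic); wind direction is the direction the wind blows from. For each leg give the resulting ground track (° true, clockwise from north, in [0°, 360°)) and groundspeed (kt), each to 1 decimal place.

Leg 1: heading 311.1°; drift -3.2° → track 307.9°, groundspeed 100.5 kt
Leg 2: heading 314.2°; drift -3.2° → track 311.0°, groundspeed 100.2 kt
Leg 3: heading 75.7°; drift +1.7° → track 77.4°, groundspeed 95.2 kt
Leg 4: heading 128.2°; drift +3.2° → track 131.4°, groundspeed 99.5 kt
Leg 5: heading 277.1°; drift -2.4° → track 274.7°, groundspeed 103.5 kt
Leg 6: heading 341.3°; drift -2.9° → track 338.4°, groundspeed 97.7 kt

Leg 1: track=307.9°, groundspeed=100.5 kt
Leg 2: track=311.0°, groundspeed=100.2 kt
Leg 3: track=77.4°, groundspeed=95.2 kt
Leg 4: track=131.4°, groundspeed=99.5 kt
Leg 5: track=274.7°, groundspeed=103.5 kt
Leg 6: track=338.4°, groundspeed=97.7 kt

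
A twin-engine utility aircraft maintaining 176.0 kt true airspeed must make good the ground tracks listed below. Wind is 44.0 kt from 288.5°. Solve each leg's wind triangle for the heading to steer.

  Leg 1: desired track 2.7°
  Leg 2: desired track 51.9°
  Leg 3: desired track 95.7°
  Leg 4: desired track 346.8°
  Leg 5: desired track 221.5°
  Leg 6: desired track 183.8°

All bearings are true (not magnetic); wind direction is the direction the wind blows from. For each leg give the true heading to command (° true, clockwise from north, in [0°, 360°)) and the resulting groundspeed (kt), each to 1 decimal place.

Leg 1: desired track 2.7°; wind correction -13.9° → command heading 348.8°, groundspeed 158.9 kt
Leg 2: desired track 51.9°; wind correction -12.0° → command heading 39.9°, groundspeed 196.3 kt
Leg 3: desired track 95.7°; wind correction -3.2° → command heading 92.5°, groundspeed 218.6 kt
Leg 4: desired track 346.8°; wind correction -12.3° → command heading 334.5°, groundspeed 148.9 kt
Leg 5: desired track 221.5°; wind correction +13.3° → command heading 234.8°, groundspeed 154.1 kt
Leg 6: desired track 183.8°; wind correction +14.0° → command heading 197.8°, groundspeed 181.9 kt

Leg 1: heading=348.8°, groundspeed=158.9 kt
Leg 2: heading=39.9°, groundspeed=196.3 kt
Leg 3: heading=92.5°, groundspeed=218.6 kt
Leg 4: heading=334.5°, groundspeed=148.9 kt
Leg 5: heading=234.8°, groundspeed=154.1 kt
Leg 6: heading=197.8°, groundspeed=181.9 kt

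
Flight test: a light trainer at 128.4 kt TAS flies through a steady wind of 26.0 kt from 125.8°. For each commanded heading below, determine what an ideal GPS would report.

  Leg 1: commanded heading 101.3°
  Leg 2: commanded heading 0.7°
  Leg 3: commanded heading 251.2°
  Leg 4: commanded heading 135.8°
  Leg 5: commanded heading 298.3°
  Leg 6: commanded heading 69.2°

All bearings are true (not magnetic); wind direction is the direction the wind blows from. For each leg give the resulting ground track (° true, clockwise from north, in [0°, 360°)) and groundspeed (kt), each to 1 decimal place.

Leg 1: track=95.4°, groundspeed=105.3 kt
Leg 2: track=352.3°, groundspeed=144.9 kt
Leg 3: track=259.6°, groundspeed=145.0 kt
Leg 4: track=138.3°, groundspeed=102.9 kt
Leg 5: track=299.6°, groundspeed=154.2 kt
Leg 6: track=58.4°, groundspeed=116.1 kt

Leg 1: heading 101.3°; drift -5.9° → track 95.4°, groundspeed 105.3 kt
Leg 2: heading 0.7°; drift -8.4° → track 352.3°, groundspeed 144.9 kt
Leg 3: heading 251.2°; drift +8.4° → track 259.6°, groundspeed 145.0 kt
Leg 4: heading 135.8°; drift +2.5° → track 138.3°, groundspeed 102.9 kt
Leg 5: heading 298.3°; drift +1.3° → track 299.6°, groundspeed 154.2 kt
Leg 6: heading 69.2°; drift -10.8° → track 58.4°, groundspeed 116.1 kt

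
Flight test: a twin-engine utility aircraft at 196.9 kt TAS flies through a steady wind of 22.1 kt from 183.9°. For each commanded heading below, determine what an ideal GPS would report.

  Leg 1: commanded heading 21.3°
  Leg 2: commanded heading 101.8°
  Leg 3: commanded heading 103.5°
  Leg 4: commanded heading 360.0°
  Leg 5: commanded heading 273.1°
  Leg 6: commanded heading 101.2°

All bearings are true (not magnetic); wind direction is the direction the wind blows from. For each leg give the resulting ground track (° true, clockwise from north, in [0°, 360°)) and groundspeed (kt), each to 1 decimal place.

Leg 1: heading 21.3°; drift -1.7° → track 19.6°, groundspeed 218.1 kt
Leg 2: heading 101.8°; drift -6.4° → track 95.4°, groundspeed 195.1 kt
Leg 3: heading 103.5°; drift -6.4° → track 97.1°, groundspeed 194.4 kt
Leg 4: heading 360.0°; drift +0.4° → track 0.4°, groundspeed 219.0 kt
Leg 5: heading 273.1°; drift +6.4° → track 279.5°, groundspeed 197.8 kt
Leg 6: heading 101.2°; drift -6.4° → track 94.8°, groundspeed 195.3 kt

Leg 1: track=19.6°, groundspeed=218.1 kt
Leg 2: track=95.4°, groundspeed=195.1 kt
Leg 3: track=97.1°, groundspeed=194.4 kt
Leg 4: track=0.4°, groundspeed=219.0 kt
Leg 5: track=279.5°, groundspeed=197.8 kt
Leg 6: track=94.8°, groundspeed=195.3 kt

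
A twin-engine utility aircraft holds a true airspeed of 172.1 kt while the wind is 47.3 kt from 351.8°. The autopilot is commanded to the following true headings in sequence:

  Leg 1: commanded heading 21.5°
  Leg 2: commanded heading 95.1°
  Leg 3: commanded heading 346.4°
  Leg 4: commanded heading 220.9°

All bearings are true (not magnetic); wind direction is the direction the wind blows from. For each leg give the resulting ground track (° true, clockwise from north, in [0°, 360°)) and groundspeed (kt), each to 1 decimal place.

Leg 1: track=31.6°, groundspeed=133.1 kt
Leg 2: track=109.2°, groundspeed=188.7 kt
Leg 3: track=344.4°, groundspeed=125.1 kt
Leg 4: track=210.9°, groundspeed=206.2 kt

Leg 1: heading 21.5°; drift +10.1° → track 31.6°, groundspeed 133.1 kt
Leg 2: heading 95.1°; drift +14.1° → track 109.2°, groundspeed 188.7 kt
Leg 3: heading 346.4°; drift -2.0° → track 344.4°, groundspeed 125.1 kt
Leg 4: heading 220.9°; drift -10.0° → track 210.9°, groundspeed 206.2 kt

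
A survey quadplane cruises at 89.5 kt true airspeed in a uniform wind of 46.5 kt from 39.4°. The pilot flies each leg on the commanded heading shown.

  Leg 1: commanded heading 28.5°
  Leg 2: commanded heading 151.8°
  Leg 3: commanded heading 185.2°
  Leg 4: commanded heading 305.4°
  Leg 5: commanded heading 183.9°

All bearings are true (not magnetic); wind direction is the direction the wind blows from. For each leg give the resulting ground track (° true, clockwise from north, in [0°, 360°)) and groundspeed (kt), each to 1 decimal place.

Leg 1: track=17.2°, groundspeed=44.7 kt
Leg 2: track=173.6°, groundspeed=115.5 kt
Leg 3: track=196.7°, groundspeed=130.6 kt
Leg 4: track=278.8°, groundspeed=103.7 kt
Leg 5: track=195.9°, groundspeed=130.2 kt

Leg 1: heading 28.5°; drift -11.3° → track 17.2°, groundspeed 44.7 kt
Leg 2: heading 151.8°; drift +21.8° → track 173.6°, groundspeed 115.5 kt
Leg 3: heading 185.2°; drift +11.5° → track 196.7°, groundspeed 130.6 kt
Leg 4: heading 305.4°; drift -26.6° → track 278.8°, groundspeed 103.7 kt
Leg 5: heading 183.9°; drift +12.0° → track 195.9°, groundspeed 130.2 kt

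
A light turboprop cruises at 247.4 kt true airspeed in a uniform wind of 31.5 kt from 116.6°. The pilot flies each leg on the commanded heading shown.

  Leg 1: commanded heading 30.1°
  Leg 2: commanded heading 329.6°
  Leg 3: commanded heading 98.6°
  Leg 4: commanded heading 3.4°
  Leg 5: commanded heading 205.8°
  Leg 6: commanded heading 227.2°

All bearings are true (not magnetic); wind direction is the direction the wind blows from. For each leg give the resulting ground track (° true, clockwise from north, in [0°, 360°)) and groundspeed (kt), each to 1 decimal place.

Leg 1: heading 30.1°; drift -7.3° → track 22.8°, groundspeed 247.5 kt
Leg 2: heading 329.6°; drift -3.6° → track 326.0°, groundspeed 274.4 kt
Leg 3: heading 98.6°; drift -2.6° → track 96.0°, groundspeed 217.7 kt
Leg 4: heading 3.4°; drift -6.4° → track 357.0°, groundspeed 261.4 kt
Leg 5: heading 205.8°; drift +7.3° → track 213.1°, groundspeed 249.0 kt
Leg 6: heading 227.2°; drift +6.5° → track 233.7°, groundspeed 260.2 kt

Leg 1: track=22.8°, groundspeed=247.5 kt
Leg 2: track=326.0°, groundspeed=274.4 kt
Leg 3: track=96.0°, groundspeed=217.7 kt
Leg 4: track=357.0°, groundspeed=261.4 kt
Leg 5: track=213.1°, groundspeed=249.0 kt
Leg 6: track=233.7°, groundspeed=260.2 kt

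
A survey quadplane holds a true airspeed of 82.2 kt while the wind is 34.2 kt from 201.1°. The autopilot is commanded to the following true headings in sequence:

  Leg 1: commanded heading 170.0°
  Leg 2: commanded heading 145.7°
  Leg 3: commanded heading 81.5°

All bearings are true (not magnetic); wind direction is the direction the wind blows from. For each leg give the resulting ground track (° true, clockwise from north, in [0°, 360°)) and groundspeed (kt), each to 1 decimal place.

Leg 1: track=151.5°, groundspeed=55.8 kt
Leg 2: track=121.5°, groundspeed=68.8 kt
Leg 3: track=64.8°, groundspeed=103.5 kt

Leg 1: heading 170.0°; drift -18.5° → track 151.5°, groundspeed 55.8 kt
Leg 2: heading 145.7°; drift -24.2° → track 121.5°, groundspeed 68.8 kt
Leg 3: heading 81.5°; drift -16.7° → track 64.8°, groundspeed 103.5 kt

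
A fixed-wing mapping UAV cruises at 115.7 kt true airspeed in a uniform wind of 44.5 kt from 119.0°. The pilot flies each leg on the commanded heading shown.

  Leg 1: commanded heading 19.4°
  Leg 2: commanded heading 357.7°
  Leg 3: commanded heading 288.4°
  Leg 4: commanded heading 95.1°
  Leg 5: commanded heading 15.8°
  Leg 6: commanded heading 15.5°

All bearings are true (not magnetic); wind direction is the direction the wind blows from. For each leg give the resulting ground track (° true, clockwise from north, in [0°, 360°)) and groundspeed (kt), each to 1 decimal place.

Leg 1: track=359.8°, groundspeed=130.7 kt
Leg 2: track=342.4°, groundspeed=143.9 kt
Leg 3: track=291.3°, groundspeed=159.7 kt
Leg 4: track=81.6°, groundspeed=77.2 kt
Leg 5: track=356.8°, groundspeed=133.1 kt
Leg 6: track=356.6°, groundspeed=133.3 kt

Leg 1: heading 19.4°; drift -19.6° → track 359.8°, groundspeed 130.7 kt
Leg 2: heading 357.7°; drift -15.3° → track 342.4°, groundspeed 143.9 kt
Leg 3: heading 288.4°; drift +2.9° → track 291.3°, groundspeed 159.7 kt
Leg 4: heading 95.1°; drift -13.5° → track 81.6°, groundspeed 77.2 kt
Leg 5: heading 15.8°; drift -19.0° → track 356.8°, groundspeed 133.1 kt
Leg 6: heading 15.5°; drift -18.9° → track 356.6°, groundspeed 133.3 kt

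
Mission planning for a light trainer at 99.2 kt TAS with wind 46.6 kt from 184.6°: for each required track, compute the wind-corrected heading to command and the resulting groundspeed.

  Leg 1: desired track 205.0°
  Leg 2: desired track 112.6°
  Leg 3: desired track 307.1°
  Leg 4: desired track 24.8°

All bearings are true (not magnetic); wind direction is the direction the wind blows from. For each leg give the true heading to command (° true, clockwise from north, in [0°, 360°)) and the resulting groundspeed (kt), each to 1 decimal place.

Leg 1: heading=195.6°, groundspeed=54.2 kt
Leg 2: heading=139.1°, groundspeed=74.3 kt
Leg 3: heading=283.8°, groundspeed=116.1 kt
Leg 4: heading=34.1°, groundspeed=141.6 kt

Leg 1: desired track 205.0°; wind correction -9.4° → command heading 195.6°, groundspeed 54.2 kt
Leg 2: desired track 112.6°; wind correction +26.5° → command heading 139.1°, groundspeed 74.3 kt
Leg 3: desired track 307.1°; wind correction -23.3° → command heading 283.8°, groundspeed 116.1 kt
Leg 4: desired track 24.8°; wind correction +9.3° → command heading 34.1°, groundspeed 141.6 kt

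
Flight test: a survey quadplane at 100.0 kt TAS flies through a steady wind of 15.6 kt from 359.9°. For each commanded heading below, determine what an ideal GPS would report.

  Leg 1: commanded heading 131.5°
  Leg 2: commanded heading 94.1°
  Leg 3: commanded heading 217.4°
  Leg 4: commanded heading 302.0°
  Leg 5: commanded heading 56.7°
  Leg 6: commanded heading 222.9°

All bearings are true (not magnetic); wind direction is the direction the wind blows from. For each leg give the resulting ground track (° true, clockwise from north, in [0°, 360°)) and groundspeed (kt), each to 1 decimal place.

Leg 1: track=137.5°, groundspeed=111.0 kt
Leg 2: track=102.8°, groundspeed=102.3 kt
Leg 3: track=212.6°, groundspeed=112.8 kt
Leg 4: track=293.8°, groundspeed=92.7 kt
Leg 5: track=64.8°, groundspeed=92.4 kt
Leg 6: track=217.4°, groundspeed=111.9 kt

Leg 1: heading 131.5°; drift +6.0° → track 137.5°, groundspeed 111.0 kt
Leg 2: heading 94.1°; drift +8.7° → track 102.8°, groundspeed 102.3 kt
Leg 3: heading 217.4°; drift -4.8° → track 212.6°, groundspeed 112.8 kt
Leg 4: heading 302.0°; drift -8.2° → track 293.8°, groundspeed 92.7 kt
Leg 5: heading 56.7°; drift +8.1° → track 64.8°, groundspeed 92.4 kt
Leg 6: heading 222.9°; drift -5.5° → track 217.4°, groundspeed 111.9 kt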